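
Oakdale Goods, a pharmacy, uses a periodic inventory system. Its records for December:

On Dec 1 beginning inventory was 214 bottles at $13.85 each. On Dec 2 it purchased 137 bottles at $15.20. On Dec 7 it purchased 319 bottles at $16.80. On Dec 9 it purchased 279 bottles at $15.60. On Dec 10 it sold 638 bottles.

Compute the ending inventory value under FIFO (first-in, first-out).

Dec 10, 638 sold [FIFO — oldest first]: 214 @ $13.85 + 137 @ $15.20 + 287 @ $16.80 = $9,867.90
Ending inventory: 32 @ $16.80 + 279 @ $15.60 = $4,890.00
Check: goods available $14,757.90 = COGS $9,867.90 + ending $4,890.00

Ending inventory = $4,890.00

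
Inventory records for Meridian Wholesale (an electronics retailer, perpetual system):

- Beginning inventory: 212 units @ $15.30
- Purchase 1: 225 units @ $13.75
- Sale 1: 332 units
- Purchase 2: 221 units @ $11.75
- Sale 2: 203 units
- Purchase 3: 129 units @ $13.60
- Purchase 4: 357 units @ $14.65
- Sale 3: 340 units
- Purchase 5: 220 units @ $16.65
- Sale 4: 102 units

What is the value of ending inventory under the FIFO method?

Ending inventory = $6,109.55

Sale 1 (332) [FIFO — oldest first]: 212 @ $15.30 + 120 @ $13.75 = $4,893.60
Sale 2 (203) [FIFO — oldest first]: 105 @ $13.75 + 98 @ $11.75 = $2,595.25
Sale 3 (340) [FIFO — oldest first]: 123 @ $11.75 + 129 @ $13.60 + 88 @ $14.65 = $4,488.85
Sale 4 (102) [FIFO — oldest first]: 102 @ $14.65 = $1,494.30
Total COGS = $4,893.60 + $2,595.25 + $4,488.85 + $1,494.30 = $13,472.00
Ending inventory: 167 @ $14.65 + 220 @ $16.65 = $6,109.55
Check: goods available $19,581.55 = COGS $13,472.00 + ending $6,109.55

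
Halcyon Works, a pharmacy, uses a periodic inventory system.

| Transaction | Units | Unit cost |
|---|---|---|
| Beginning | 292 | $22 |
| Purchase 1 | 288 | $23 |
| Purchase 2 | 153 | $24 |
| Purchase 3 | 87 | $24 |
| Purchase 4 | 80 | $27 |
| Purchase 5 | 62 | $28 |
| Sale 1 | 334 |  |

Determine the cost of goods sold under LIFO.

COGS = $8,504

Sale 1 (334) [LIFO — newest first]: 62 @ $28 + 80 @ $27 + 87 @ $24 + 105 @ $24 = $8,504
Ending inventory: 292 @ $22 + 288 @ $23 + 48 @ $24 = $14,200
Check: goods available $22,704 = COGS $8,504 + ending $14,200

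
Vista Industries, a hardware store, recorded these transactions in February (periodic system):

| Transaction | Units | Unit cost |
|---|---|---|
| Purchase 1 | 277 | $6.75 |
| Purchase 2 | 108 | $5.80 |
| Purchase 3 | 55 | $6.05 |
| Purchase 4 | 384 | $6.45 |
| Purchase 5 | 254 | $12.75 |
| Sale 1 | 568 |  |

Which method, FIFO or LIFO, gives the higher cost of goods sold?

LIFO

FIFO COGS: 277 @ $6.75 + 108 @ $5.80 + 55 @ $6.05 + 128 @ $6.45 = $3,654.50
LIFO COGS: 254 @ $12.75 + 314 @ $6.45 = $5,263.80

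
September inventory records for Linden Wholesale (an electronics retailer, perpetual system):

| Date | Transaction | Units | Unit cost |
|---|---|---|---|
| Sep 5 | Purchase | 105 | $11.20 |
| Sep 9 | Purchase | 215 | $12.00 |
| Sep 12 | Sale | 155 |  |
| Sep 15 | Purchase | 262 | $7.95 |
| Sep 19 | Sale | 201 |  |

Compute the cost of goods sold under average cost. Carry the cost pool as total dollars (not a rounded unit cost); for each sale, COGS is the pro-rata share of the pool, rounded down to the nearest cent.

COGS = $3,711.43

After Sep 5: 105 on hand, pool $1,176.00 (≈ $11.2000 each)
After Sep 9: 320 on hand, pool $3,756.00 (≈ $11.7375 each)
Sep 12, sell 155: 155/320 × $3,756.00 → $1,819.31
After Sep 15: 427 on hand, pool $4,019.59 (≈ $9.4136 each)
Sep 19, sell 201: 201/427 × $4,019.59 → $1,892.12
Total COGS = $1,819.31 + $1,892.12 = $3,711.43
Ending inventory (cost pool remaining) = $2,127.47
Check: goods available $5,838.90 = COGS $3,711.43 + ending $2,127.47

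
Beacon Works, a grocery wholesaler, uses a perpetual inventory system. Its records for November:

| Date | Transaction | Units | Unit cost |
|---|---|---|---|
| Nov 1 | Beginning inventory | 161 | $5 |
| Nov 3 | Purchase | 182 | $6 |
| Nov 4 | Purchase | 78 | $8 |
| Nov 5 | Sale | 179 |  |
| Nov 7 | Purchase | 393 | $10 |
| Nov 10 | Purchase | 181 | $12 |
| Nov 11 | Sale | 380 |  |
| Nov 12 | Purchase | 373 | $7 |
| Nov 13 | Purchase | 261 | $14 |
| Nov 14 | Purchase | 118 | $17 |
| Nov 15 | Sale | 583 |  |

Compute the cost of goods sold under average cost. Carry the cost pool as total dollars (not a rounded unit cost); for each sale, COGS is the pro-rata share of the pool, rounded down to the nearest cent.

After Nov 1: 161 on hand, pool $805.00 (≈ $5.0000 each)
After Nov 3: 343 on hand, pool $1,897.00 (≈ $5.5306 each)
After Nov 4: 421 on hand, pool $2,521.00 (≈ $5.9881 each)
Nov 5, sell 179: 179/421 × $2,521.00 → $1,071.87
After Nov 7: 635 on hand, pool $5,379.13 (≈ $8.4711 each)
After Nov 10: 816 on hand, pool $7,551.13 (≈ $9.2538 each)
Nov 11, sell 380: 380/816 × $7,551.13 → $3,516.45
After Nov 12: 809 on hand, pool $6,645.68 (≈ $8.2147 each)
After Nov 13: 1070 on hand, pool $10,299.68 (≈ $9.6259 each)
After Nov 14: 1188 on hand, pool $12,305.68 (≈ $10.3583 each)
Nov 15, sell 583: 583/1188 × $12,305.68 → $6,038.89
Total COGS = $1,071.87 + $3,516.45 + $6,038.89 = $10,627.21
Ending inventory (cost pool remaining) = $6,266.79

COGS = $10,627.21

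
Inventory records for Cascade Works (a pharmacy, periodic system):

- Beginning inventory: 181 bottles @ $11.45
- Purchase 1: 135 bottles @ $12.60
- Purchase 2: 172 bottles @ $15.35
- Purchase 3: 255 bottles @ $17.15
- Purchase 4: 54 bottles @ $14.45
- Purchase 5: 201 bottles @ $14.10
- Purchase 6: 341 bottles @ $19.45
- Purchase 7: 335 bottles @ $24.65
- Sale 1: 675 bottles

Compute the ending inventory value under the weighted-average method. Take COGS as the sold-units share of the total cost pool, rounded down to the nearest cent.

Ending inventory = $17,480.42

Sale 1, sell 675: 675/1674 × $29,291.50 → $11,811.08
Ending inventory (cost pool remaining) = $17,480.42
Check: goods available $29,291.50 = COGS $11,811.08 + ending $17,480.42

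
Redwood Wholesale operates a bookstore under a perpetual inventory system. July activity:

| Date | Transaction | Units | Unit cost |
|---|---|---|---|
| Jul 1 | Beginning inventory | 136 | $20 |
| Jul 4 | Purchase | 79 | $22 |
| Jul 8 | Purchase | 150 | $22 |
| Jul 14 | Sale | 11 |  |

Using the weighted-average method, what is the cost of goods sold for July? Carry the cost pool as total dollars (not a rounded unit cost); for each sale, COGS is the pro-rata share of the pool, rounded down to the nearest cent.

After Jul 1: 136 on hand, pool $2,720.00 (≈ $20.0000 each)
After Jul 4: 215 on hand, pool $4,458.00 (≈ $20.7349 each)
After Jul 8: 365 on hand, pool $7,758.00 (≈ $21.2548 each)
Jul 14, sell 11: 11/365 × $7,758.00 → $233.80
Ending inventory (cost pool remaining) = $7,524.20
Check: goods available $7,758.00 = COGS $233.80 + ending $7,524.20

COGS = $233.80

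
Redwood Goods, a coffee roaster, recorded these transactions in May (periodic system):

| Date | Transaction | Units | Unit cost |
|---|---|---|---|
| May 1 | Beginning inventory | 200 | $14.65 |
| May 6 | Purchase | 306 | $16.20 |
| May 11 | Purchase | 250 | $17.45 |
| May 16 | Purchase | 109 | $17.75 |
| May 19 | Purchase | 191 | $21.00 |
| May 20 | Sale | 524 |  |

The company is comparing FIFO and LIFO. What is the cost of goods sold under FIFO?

COGS = $8,201.30

FIFO COGS: 200 @ $14.65 + 306 @ $16.20 + 18 @ $17.45 = $8,201.30
LIFO COGS: 191 @ $21.00 + 109 @ $17.75 + 224 @ $17.45 = $9,854.55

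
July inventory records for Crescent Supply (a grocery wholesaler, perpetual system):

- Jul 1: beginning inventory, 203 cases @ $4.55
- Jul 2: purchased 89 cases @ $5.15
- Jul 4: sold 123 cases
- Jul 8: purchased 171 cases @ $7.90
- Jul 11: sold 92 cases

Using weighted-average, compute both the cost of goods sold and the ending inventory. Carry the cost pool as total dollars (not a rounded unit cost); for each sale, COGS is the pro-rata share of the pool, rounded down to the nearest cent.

COGS = $1,164.11; ending inventory = $1,568.79

After Jul 1: 203 on hand, pool $923.65 (≈ $4.5500 each)
After Jul 2: 292 on hand, pool $1,382.00 (≈ $4.7329 each)
Jul 4, sell 123: 123/292 × $1,382.00 → $582.14
After Jul 8: 340 on hand, pool $2,150.76 (≈ $6.3258 each)
Jul 11, sell 92: 92/340 × $2,150.76 → $581.97
Total COGS = $582.14 + $581.97 = $1,164.11
Ending inventory (cost pool remaining) = $1,568.79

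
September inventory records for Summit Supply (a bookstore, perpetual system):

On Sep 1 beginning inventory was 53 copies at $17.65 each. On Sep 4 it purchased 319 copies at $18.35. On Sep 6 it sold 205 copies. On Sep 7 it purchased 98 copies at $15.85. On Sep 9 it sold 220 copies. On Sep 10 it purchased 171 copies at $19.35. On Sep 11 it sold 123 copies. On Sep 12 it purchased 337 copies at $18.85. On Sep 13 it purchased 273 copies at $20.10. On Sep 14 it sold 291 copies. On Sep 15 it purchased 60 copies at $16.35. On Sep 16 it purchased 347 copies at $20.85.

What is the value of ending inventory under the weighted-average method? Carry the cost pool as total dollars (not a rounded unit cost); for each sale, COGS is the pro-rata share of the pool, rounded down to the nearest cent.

After Sep 1: 53 on hand, pool $935.45 (≈ $17.6500 each)
After Sep 4: 372 on hand, pool $6,789.10 (≈ $18.2503 each)
Sep 6, sell 205: 205/372 × $6,789.10 → $3,741.30
After Sep 7: 265 on hand, pool $4,601.10 (≈ $17.3626 each)
Sep 9, sell 220: 220/265 × $4,601.10 → $3,819.78
After Sep 10: 216 on hand, pool $4,090.17 (≈ $18.9360 each)
Sep 11, sell 123: 123/216 × $4,090.17 → $2,329.12
After Sep 12: 430 on hand, pool $8,113.50 (≈ $18.8686 each)
After Sep 13: 703 on hand, pool $13,600.80 (≈ $19.3468 each)
Sep 14, sell 291: 291/703 × $13,600.80 → $5,629.91
After Sep 15: 472 on hand, pool $8,951.89 (≈ $18.9659 each)
After Sep 16: 819 on hand, pool $16,186.84 (≈ $19.7642 each)
Total COGS = $3,741.30 + $3,819.78 + $2,329.12 + $5,629.91 = $15,520.11
Ending inventory (cost pool remaining) = $16,186.84

Ending inventory = $16,186.84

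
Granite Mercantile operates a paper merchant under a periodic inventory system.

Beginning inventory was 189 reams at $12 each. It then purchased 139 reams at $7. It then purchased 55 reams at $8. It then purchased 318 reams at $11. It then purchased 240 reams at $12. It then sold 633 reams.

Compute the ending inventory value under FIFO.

Sale 1 (633) [FIFO — oldest first]: 189 @ $12 + 139 @ $7 + 55 @ $8 + 250 @ $11 = $6,431
Ending inventory: 68 @ $11 + 240 @ $12 = $3,628

Ending inventory = $3,628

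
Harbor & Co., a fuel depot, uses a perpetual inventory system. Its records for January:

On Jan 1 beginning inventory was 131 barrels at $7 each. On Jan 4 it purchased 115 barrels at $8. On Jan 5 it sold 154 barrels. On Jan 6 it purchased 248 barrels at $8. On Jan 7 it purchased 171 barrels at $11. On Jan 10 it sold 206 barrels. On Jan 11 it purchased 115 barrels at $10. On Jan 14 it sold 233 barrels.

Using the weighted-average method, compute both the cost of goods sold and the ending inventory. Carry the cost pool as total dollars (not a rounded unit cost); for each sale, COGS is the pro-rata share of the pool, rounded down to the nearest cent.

After Jan 1: 131 on hand, pool $917.00 (≈ $7.0000 each)
After Jan 4: 246 on hand, pool $1,837.00 (≈ $7.4675 each)
Jan 5, sell 154: 154/246 × $1,837.00 → $1,149.99
After Jan 6: 340 on hand, pool $2,671.01 (≈ $7.8559 each)
After Jan 7: 511 on hand, pool $4,552.01 (≈ $8.9080 each)
Jan 10, sell 206: 206/511 × $4,552.01 → $1,835.05
After Jan 11: 420 on hand, pool $3,866.96 (≈ $9.2070 each)
Jan 14, sell 233: 233/420 × $3,866.96 → $2,145.24
Total COGS = $1,149.99 + $1,835.05 + $2,145.24 = $5,130.28
Ending inventory (cost pool remaining) = $1,721.72
Check: goods available $6,852.00 = COGS $5,130.28 + ending $1,721.72

COGS = $5,130.28; ending inventory = $1,721.72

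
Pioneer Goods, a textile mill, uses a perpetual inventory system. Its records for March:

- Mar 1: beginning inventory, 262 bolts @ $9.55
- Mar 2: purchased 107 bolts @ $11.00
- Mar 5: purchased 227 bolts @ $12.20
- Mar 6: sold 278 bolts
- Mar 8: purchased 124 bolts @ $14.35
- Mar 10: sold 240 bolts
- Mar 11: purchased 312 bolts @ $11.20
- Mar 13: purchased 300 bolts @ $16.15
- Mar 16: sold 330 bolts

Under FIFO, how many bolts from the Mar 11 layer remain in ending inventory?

Mar 6, 278 sold [FIFO — oldest first]: 262 @ $9.55 + 16 @ $11.00 = $2,678.10
Mar 10, 240 sold [FIFO — oldest first]: 91 @ $11.00 + 149 @ $12.20 = $2,818.80
Mar 16, 330 sold [FIFO — oldest first]: 78 @ $12.20 + 124 @ $14.35 + 128 @ $11.20 = $4,164.60
Total COGS = $2,678.10 + $2,818.80 + $4,164.60 = $9,661.50
Ending inventory: 184 @ $11.20 + 300 @ $16.15 = $6,905.80

184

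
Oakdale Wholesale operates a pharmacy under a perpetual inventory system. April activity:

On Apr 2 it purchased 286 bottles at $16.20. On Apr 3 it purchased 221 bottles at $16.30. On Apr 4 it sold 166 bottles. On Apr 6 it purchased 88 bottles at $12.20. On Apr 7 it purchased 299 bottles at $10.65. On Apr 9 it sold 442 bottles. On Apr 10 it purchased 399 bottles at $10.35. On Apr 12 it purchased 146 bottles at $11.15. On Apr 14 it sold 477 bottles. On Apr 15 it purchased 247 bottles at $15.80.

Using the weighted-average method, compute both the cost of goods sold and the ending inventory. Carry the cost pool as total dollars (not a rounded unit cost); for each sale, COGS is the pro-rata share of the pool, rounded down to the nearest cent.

COGS = $14,158.75; ending inventory = $7,994.85

After Apr 2: 286 on hand, pool $4,633.20 (≈ $16.2000 each)
After Apr 3: 507 on hand, pool $8,235.50 (≈ $16.2436 each)
Apr 4, sell 166: 166/507 × $8,235.50 → $2,696.43
After Apr 6: 429 on hand, pool $6,612.67 (≈ $15.4141 each)
After Apr 7: 728 on hand, pool $9,797.02 (≈ $13.4574 each)
Apr 9, sell 442: 442/728 × $9,797.02 → $5,948.19
After Apr 10: 685 on hand, pool $7,978.48 (≈ $11.6474 each)
After Apr 12: 831 on hand, pool $9,606.38 (≈ $11.5600 each)
Apr 14, sell 477: 477/831 × $9,606.38 → $5,514.13
After Apr 15: 601 on hand, pool $7,994.85 (≈ $13.3026 each)
Total COGS = $2,696.43 + $5,948.19 + $5,514.13 = $14,158.75
Ending inventory (cost pool remaining) = $7,994.85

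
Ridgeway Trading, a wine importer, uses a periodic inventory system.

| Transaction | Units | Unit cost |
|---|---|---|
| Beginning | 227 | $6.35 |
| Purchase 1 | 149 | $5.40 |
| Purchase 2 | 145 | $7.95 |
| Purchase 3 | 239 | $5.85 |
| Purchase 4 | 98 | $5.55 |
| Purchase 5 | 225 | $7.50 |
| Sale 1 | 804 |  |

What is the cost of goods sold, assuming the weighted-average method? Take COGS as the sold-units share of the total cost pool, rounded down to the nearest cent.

COGS = $5,217.72

Sale 1, sell 804: 804/1083 × $7,028.35 → $5,217.72
Ending inventory (cost pool remaining) = $1,810.63
Check: goods available $7,028.35 = COGS $5,217.72 + ending $1,810.63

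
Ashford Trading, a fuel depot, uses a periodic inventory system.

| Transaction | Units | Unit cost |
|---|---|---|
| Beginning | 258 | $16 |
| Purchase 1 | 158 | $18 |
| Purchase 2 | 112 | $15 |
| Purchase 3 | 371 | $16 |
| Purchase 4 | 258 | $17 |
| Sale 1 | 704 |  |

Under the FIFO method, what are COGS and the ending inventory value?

Sale 1 (704) [FIFO — oldest first]: 258 @ $16 + 158 @ $18 + 112 @ $15 + 176 @ $16 = $11,468
Ending inventory: 195 @ $16 + 258 @ $17 = $7,506

COGS = $11,468; ending inventory = $7,506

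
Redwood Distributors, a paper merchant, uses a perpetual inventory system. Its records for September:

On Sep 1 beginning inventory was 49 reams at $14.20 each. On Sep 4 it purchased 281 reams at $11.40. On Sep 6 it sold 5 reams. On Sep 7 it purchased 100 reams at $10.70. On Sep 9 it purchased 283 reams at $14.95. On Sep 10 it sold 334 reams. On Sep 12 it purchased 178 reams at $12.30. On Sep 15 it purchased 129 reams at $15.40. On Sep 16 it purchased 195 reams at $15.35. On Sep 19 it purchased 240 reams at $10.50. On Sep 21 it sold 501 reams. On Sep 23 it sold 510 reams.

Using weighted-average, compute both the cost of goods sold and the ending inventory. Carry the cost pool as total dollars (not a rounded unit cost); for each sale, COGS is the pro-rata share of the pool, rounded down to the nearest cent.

After Sep 1: 49 on hand, pool $695.80 (≈ $14.2000 each)
After Sep 4: 330 on hand, pool $3,899.20 (≈ $11.8158 each)
Sep 6, sell 5: 5/330 × $3,899.20 → $59.07
After Sep 7: 425 on hand, pool $4,910.13 (≈ $11.5532 each)
After Sep 9: 708 on hand, pool $9,140.98 (≈ $12.9110 each)
Sep 10, sell 334: 334/708 × $9,140.98 → $4,312.27
After Sep 12: 552 on hand, pool $7,018.11 (≈ $12.7140 each)
After Sep 15: 681 on hand, pool $9,004.71 (≈ $13.2228 each)
After Sep 16: 876 on hand, pool $11,997.96 (≈ $13.6963 each)
After Sep 19: 1116 on hand, pool $14,517.96 (≈ $13.0089 each)
Sep 21, sell 501: 501/1116 × $14,517.96 → $6,517.47
Sep 23, sell 510: 510/615 × $8,000.49 → $6,634.55
Total COGS = $59.07 + $4,312.27 + $6,517.47 + $6,634.55 = $17,523.36
Ending inventory (cost pool remaining) = $1,365.94
Check: goods available $18,889.30 = COGS $17,523.36 + ending $1,365.94

COGS = $17,523.36; ending inventory = $1,365.94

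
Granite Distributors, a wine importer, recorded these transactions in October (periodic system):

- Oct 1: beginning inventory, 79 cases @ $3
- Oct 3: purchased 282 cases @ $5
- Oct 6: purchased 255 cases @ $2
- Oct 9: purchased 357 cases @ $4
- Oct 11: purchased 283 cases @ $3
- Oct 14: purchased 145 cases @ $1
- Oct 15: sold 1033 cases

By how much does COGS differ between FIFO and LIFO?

$847

FIFO COGS: 79 @ $3 + 282 @ $5 + 255 @ $2 + 357 @ $4 + 60 @ $3 = $3,765
LIFO COGS: 145 @ $1 + 283 @ $3 + 357 @ $4 + 248 @ $2 = $2,918
Difference = |$3,765 − $2,918| = $847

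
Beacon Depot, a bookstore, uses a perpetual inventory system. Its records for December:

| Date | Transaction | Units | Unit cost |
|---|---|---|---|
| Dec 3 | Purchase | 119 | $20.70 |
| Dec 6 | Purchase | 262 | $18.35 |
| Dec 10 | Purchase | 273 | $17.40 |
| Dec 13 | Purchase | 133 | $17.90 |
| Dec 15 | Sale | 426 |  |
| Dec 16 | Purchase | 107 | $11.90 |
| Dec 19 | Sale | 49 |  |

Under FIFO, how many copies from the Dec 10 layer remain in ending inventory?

179

Dec 15, 426 sold [FIFO — oldest first]: 119 @ $20.70 + 262 @ $18.35 + 45 @ $17.40 = $8,054.00
Dec 19, 49 sold [FIFO — oldest first]: 49 @ $17.40 = $852.60
Total COGS = $8,054.00 + $852.60 = $8,906.60
Ending inventory: 179 @ $17.40 + 133 @ $17.90 + 107 @ $11.90 = $6,768.60
Check: goods available $15,675.20 = COGS $8,906.60 + ending $6,768.60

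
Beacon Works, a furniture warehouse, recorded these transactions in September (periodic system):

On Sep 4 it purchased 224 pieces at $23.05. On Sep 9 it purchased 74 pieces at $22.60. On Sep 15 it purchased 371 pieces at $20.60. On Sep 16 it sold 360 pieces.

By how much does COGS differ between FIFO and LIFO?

$696.80

FIFO COGS: 224 @ $23.05 + 74 @ $22.60 + 62 @ $20.60 = $8,112.80
LIFO COGS: 360 @ $20.60 = $7,416.00
Difference = |$8,112.80 − $7,416.00| = $696.80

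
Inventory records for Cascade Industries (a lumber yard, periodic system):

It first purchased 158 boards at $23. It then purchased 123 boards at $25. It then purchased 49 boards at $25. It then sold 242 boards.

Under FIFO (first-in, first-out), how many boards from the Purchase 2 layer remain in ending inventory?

Sale 1 (242) [FIFO — oldest first]: 158 @ $23 + 84 @ $25 = $5,734
Ending inventory: 39 @ $25 + 49 @ $25 = $2,200

39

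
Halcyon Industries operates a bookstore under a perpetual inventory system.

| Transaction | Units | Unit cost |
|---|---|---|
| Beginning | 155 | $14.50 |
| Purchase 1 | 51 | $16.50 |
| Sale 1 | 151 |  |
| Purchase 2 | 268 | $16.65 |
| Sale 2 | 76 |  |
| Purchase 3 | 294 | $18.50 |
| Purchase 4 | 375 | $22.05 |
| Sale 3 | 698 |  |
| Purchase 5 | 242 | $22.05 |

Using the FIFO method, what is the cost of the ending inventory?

Sale 1 (151) [FIFO — oldest first]: 151 @ $14.50 = $2,189.50
Sale 2 (76) [FIFO — oldest first]: 4 @ $14.50 + 51 @ $16.50 + 21 @ $16.65 = $1,249.15
Sale 3 (698) [FIFO — oldest first]: 247 @ $16.65 + 294 @ $18.50 + 157 @ $22.05 = $13,013.40
Total COGS = $2,189.50 + $1,249.15 + $13,013.40 = $16,452.05
Ending inventory: 218 @ $22.05 + 242 @ $22.05 = $10,143.00

Ending inventory = $10,143.00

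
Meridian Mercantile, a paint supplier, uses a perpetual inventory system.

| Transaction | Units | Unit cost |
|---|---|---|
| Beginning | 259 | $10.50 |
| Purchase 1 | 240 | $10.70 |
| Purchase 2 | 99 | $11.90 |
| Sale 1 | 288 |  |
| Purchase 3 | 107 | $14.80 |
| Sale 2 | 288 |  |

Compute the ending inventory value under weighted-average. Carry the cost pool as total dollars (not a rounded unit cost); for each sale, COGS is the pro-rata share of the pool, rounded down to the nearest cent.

Ending inventory = $1,526.76

After Beginning: 259 on hand, pool $2,719.50 (≈ $10.5000 each)
After Purchase 1: 499 on hand, pool $5,287.50 (≈ $10.5962 each)
After Purchase 2: 598 on hand, pool $6,465.60 (≈ $10.8120 each)
Sale 1, sell 288: 288/598 × $6,465.60 → $3,113.86
After Purchase 3: 417 on hand, pool $4,935.34 (≈ $11.8353 each)
Sale 2, sell 288: 288/417 × $4,935.34 → $3,408.58
Total COGS = $3,113.86 + $3,408.58 = $6,522.44
Ending inventory (cost pool remaining) = $1,526.76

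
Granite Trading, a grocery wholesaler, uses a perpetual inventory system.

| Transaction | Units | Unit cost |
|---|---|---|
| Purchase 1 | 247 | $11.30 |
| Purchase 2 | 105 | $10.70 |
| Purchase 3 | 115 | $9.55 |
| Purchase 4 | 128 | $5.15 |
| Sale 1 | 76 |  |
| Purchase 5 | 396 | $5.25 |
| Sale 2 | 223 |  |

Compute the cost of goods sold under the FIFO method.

COGS = $3,347.50

Sale 1 (76) [FIFO — oldest first]: 76 @ $11.30 = $858.80
Sale 2 (223) [FIFO — oldest first]: 171 @ $11.30 + 52 @ $10.70 = $2,488.70
Total COGS = $858.80 + $2,488.70 = $3,347.50
Ending inventory: 53 @ $10.70 + 115 @ $9.55 + 128 @ $5.15 + 396 @ $5.25 = $4,403.55
Check: goods available $7,751.05 = COGS $3,347.50 + ending $4,403.55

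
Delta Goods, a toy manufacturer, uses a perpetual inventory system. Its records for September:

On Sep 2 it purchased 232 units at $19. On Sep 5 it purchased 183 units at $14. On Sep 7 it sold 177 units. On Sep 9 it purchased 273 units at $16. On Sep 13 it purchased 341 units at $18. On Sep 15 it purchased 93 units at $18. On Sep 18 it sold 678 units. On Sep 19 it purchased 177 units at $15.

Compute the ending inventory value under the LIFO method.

Ending inventory = $7,611

Sep 7, 177 sold [LIFO — newest first]: 177 @ $14 = $2,478
Sep 18, 678 sold [LIFO — newest first]: 93 @ $18 + 341 @ $18 + 244 @ $16 = $11,716
Total COGS = $2,478 + $11,716 = $14,194
Ending inventory: 232 @ $19 + 6 @ $14 + 29 @ $16 + 177 @ $15 = $7,611
Check: goods available $21,805 = COGS $14,194 + ending $7,611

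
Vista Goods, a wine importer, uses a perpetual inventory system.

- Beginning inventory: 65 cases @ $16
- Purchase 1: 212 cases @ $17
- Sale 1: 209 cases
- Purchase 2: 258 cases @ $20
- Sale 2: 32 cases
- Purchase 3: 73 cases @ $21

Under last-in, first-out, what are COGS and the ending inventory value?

COGS = $4,193; ending inventory = $7,144

Sale 1 (209) [LIFO — newest first]: 209 @ $17 = $3,553
Sale 2 (32) [LIFO — newest first]: 32 @ $20 = $640
Total COGS = $3,553 + $640 = $4,193
Ending inventory: 65 @ $16 + 3 @ $17 + 226 @ $20 + 73 @ $21 = $7,144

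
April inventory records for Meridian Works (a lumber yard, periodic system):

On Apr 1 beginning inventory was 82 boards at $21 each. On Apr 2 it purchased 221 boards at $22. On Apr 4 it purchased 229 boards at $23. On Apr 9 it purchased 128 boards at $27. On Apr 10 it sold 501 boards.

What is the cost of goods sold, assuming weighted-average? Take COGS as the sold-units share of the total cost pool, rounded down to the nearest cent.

Apr 10, sell 501: 501/660 × $15,307.00 → $11,619.40
Ending inventory (cost pool remaining) = $3,687.60
Check: goods available $15,307.00 = COGS $11,619.40 + ending $3,687.60

COGS = $11,619.40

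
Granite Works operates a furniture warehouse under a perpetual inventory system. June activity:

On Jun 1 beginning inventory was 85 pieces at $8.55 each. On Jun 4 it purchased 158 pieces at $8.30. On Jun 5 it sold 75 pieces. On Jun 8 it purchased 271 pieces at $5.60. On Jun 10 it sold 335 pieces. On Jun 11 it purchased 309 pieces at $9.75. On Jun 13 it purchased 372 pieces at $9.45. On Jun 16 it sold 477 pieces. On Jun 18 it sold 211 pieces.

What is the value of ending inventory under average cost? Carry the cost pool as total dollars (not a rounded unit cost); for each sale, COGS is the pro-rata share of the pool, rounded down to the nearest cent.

After Jun 1: 85 on hand, pool $726.75 (≈ $8.5500 each)
After Jun 4: 243 on hand, pool $2,038.15 (≈ $8.3874 each)
Jun 5, sell 75: 75/243 × $2,038.15 → $629.05
After Jun 8: 439 on hand, pool $2,926.70 (≈ $6.6667 each)
Jun 10, sell 335: 335/439 × $2,926.70 → $2,233.35
After Jun 11: 413 on hand, pool $3,706.10 (≈ $8.9736 each)
After Jun 13: 785 on hand, pool $7,221.50 (≈ $9.1994 each)
Jun 16, sell 477: 477/785 × $7,221.50 → $4,388.09
Jun 18, sell 211: 211/308 × $2,833.41 → $1,941.06
Total COGS = $629.05 + $2,233.35 + $4,388.09 + $1,941.06 = $9,191.55
Ending inventory (cost pool remaining) = $892.35
Check: goods available $10,083.90 = COGS $9,191.55 + ending $892.35

Ending inventory = $892.35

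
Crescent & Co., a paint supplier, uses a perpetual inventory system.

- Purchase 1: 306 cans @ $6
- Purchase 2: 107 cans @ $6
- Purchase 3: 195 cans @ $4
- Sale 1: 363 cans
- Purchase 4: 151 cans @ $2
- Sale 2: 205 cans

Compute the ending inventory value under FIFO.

Sale 1 (363) [FIFO — oldest first]: 306 @ $6 + 57 @ $6 = $2,178
Sale 2 (205) [FIFO — oldest first]: 50 @ $6 + 155 @ $4 = $920
Total COGS = $2,178 + $920 = $3,098
Ending inventory: 40 @ $4 + 151 @ $2 = $462
Check: goods available $3,560 = COGS $3,098 + ending $462

Ending inventory = $462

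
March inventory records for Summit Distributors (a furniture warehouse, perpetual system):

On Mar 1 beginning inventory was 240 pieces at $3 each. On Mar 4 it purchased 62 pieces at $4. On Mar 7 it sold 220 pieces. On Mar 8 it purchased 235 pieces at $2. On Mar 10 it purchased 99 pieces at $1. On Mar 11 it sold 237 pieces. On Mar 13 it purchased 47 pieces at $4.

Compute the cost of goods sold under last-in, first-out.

COGS = $1,097

Mar 7, 220 sold [LIFO — newest first]: 62 @ $4 + 158 @ $3 = $722
Mar 11, 237 sold [LIFO — newest first]: 99 @ $1 + 138 @ $2 = $375
Total COGS = $722 + $375 = $1,097
Ending inventory: 82 @ $3 + 97 @ $2 + 47 @ $4 = $628
Check: goods available $1,725 = COGS $1,097 + ending $628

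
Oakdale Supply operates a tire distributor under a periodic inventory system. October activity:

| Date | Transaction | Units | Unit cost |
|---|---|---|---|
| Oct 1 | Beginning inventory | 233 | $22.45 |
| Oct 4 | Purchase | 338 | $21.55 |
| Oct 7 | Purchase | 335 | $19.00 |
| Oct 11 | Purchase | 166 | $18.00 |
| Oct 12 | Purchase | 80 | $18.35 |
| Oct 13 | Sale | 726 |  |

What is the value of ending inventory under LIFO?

Ending inventory = $9,390.00

Oct 13, 726 sold [LIFO — newest first]: 80 @ $18.35 + 166 @ $18.00 + 335 @ $19.00 + 145 @ $21.55 = $13,945.75
Ending inventory: 233 @ $22.45 + 193 @ $21.55 = $9,390.00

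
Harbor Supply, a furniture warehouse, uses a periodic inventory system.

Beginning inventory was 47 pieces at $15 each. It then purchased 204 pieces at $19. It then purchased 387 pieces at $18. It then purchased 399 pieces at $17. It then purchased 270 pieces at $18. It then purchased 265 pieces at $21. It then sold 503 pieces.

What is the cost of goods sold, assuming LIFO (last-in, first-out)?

COGS = $9,849

Sale 1 (503) [LIFO — newest first]: 265 @ $21 + 238 @ $18 = $9,849
Ending inventory: 47 @ $15 + 204 @ $19 + 387 @ $18 + 399 @ $17 + 32 @ $18 = $18,906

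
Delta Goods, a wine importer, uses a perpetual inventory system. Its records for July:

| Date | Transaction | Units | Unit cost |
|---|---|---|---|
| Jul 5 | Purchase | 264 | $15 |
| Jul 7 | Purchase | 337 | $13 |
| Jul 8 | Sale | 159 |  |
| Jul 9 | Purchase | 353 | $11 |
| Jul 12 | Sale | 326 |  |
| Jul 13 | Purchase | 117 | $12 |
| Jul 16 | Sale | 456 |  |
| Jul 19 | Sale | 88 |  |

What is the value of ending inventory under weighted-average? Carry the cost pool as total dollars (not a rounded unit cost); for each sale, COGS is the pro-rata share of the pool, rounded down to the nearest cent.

After Jul 5: 264 on hand, pool $3,960.00 (≈ $15.0000 each)
After Jul 7: 601 on hand, pool $8,341.00 (≈ $13.8785 each)
Jul 8, sell 159: 159/601 × $8,341.00 → $2,206.68
After Jul 9: 795 on hand, pool $10,017.32 (≈ $12.6004 each)
Jul 12, sell 326: 326/795 × $10,017.32 → $4,107.73
After Jul 13: 586 on hand, pool $7,313.59 (≈ $12.4805 each)
Jul 16, sell 456: 456/586 × $7,313.59 → $5,691.12
Jul 19, sell 88: 88/130 × $1,622.47 → $1,098.28
Total COGS = $2,206.68 + $4,107.73 + $5,691.12 + $1,098.28 = $13,103.81
Ending inventory (cost pool remaining) = $524.19

Ending inventory = $524.19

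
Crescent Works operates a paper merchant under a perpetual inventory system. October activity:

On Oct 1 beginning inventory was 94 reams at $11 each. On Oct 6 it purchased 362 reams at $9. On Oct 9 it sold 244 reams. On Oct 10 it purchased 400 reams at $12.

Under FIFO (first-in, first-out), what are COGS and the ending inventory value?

COGS = $2,384; ending inventory = $6,708

Oct 9, 244 sold [FIFO — oldest first]: 94 @ $11 + 150 @ $9 = $2,384
Ending inventory: 212 @ $9 + 400 @ $12 = $6,708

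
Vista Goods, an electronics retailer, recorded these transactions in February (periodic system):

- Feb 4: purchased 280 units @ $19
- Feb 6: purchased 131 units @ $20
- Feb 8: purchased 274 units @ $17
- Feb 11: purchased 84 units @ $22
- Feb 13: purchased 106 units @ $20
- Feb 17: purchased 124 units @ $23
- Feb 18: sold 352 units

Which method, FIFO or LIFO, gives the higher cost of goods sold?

LIFO

FIFO COGS: 280 @ $19 + 72 @ $20 = $6,760
LIFO COGS: 124 @ $23 + 106 @ $20 + 84 @ $22 + 38 @ $17 = $7,466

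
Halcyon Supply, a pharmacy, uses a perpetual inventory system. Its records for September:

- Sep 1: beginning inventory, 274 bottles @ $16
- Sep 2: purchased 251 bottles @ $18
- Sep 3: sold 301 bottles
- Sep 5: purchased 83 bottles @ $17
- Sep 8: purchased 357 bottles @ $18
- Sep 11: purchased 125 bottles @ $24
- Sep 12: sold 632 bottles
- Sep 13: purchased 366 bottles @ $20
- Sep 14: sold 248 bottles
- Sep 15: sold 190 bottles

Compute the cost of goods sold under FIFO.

COGS = $25,359

Sep 3, 301 sold [FIFO — oldest first]: 274 @ $16 + 27 @ $18 = $4,870
Sep 12, 632 sold [FIFO — oldest first]: 224 @ $18 + 83 @ $17 + 325 @ $18 = $11,293
Sep 14, 248 sold [FIFO — oldest first]: 32 @ $18 + 125 @ $24 + 91 @ $20 = $5,396
Sep 15, 190 sold [FIFO — oldest first]: 190 @ $20 = $3,800
Total COGS = $4,870 + $11,293 + $5,396 + $3,800 = $25,359
Ending inventory: 85 @ $20 = $1,700
Check: goods available $27,059 = COGS $25,359 + ending $1,700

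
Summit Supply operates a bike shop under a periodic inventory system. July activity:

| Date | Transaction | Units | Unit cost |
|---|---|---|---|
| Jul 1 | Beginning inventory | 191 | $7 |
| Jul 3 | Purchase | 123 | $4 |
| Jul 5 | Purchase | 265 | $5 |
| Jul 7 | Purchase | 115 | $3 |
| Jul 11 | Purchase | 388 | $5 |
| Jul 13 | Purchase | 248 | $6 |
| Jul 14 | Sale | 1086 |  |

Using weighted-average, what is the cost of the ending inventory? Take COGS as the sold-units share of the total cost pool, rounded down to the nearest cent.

Jul 14, sell 1086: 1086/1330 × $6,927.00 → $5,656.18
Ending inventory (cost pool remaining) = $1,270.82
Check: goods available $6,927.00 = COGS $5,656.18 + ending $1,270.82

Ending inventory = $1,270.82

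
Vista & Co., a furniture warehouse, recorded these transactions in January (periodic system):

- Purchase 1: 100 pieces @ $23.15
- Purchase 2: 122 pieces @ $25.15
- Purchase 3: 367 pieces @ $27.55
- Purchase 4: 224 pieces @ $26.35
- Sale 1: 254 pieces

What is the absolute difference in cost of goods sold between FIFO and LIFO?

FIFO COGS: 100 @ $23.15 + 122 @ $25.15 + 32 @ $27.55 = $6,264.90
LIFO COGS: 224 @ $26.35 + 30 @ $27.55 = $6,728.90
Difference = |$6,264.90 − $6,728.90| = $464.00

$464.00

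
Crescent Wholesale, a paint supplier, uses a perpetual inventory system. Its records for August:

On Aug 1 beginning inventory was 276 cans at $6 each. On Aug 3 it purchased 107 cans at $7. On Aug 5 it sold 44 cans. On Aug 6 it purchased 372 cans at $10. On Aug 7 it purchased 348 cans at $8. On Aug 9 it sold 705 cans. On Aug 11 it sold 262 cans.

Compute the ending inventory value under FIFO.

Ending inventory = $736

Aug 5, 44 sold [FIFO — oldest first]: 44 @ $6 = $264
Aug 9, 705 sold [FIFO — oldest first]: 232 @ $6 + 107 @ $7 + 366 @ $10 = $5,801
Aug 11, 262 sold [FIFO — oldest first]: 6 @ $10 + 256 @ $8 = $2,108
Total COGS = $264 + $5,801 + $2,108 = $8,173
Ending inventory: 92 @ $8 = $736
Check: goods available $8,909 = COGS $8,173 + ending $736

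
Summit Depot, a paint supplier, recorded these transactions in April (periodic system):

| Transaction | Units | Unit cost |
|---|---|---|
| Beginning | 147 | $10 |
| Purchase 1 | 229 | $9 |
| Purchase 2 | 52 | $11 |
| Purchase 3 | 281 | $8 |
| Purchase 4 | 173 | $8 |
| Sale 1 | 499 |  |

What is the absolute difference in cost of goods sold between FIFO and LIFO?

$544

FIFO COGS: 147 @ $10 + 229 @ $9 + 52 @ $11 + 71 @ $8 = $4,671
LIFO COGS: 173 @ $8 + 281 @ $8 + 45 @ $11 = $4,127
Difference = |$4,671 − $4,127| = $544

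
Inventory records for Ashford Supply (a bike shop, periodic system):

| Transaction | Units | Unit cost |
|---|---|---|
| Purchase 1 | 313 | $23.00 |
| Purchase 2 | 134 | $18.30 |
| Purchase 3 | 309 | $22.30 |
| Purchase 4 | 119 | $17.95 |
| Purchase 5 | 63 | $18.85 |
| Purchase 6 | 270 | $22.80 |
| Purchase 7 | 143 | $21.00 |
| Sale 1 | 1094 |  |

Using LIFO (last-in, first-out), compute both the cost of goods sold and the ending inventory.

Sale 1 (1094) [LIFO — newest first]: 143 @ $21.00 + 270 @ $22.80 + 63 @ $18.85 + 119 @ $17.95 + 309 @ $22.30 + 134 @ $18.30 + 56 @ $23.00 = $23,113.50
Ending inventory: 257 @ $23.00 = $5,911.00
Check: goods available $29,024.50 = COGS $23,113.50 + ending $5,911.00

COGS = $23,113.50; ending inventory = $5,911.00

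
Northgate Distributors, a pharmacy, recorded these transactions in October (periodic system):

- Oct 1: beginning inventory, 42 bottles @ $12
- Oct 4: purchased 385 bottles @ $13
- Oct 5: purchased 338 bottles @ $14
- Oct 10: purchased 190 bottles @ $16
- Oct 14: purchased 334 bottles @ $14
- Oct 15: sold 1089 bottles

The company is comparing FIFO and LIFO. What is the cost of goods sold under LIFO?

COGS = $15,399

FIFO COGS: 42 @ $12 + 385 @ $13 + 338 @ $14 + 190 @ $16 + 134 @ $14 = $15,157
LIFO COGS: 334 @ $14 + 190 @ $16 + 338 @ $14 + 227 @ $13 = $15,399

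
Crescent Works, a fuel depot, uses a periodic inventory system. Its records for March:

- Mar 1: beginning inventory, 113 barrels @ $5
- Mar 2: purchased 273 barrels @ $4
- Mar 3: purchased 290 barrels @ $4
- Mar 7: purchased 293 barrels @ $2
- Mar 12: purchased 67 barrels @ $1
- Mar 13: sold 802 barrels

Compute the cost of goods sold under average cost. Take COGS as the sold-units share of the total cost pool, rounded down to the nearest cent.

Mar 13, sell 802: 802/1036 × $3,470.00 → $2,686.23
Ending inventory (cost pool remaining) = $783.77
Check: goods available $3,470.00 = COGS $2,686.23 + ending $783.77

COGS = $2,686.23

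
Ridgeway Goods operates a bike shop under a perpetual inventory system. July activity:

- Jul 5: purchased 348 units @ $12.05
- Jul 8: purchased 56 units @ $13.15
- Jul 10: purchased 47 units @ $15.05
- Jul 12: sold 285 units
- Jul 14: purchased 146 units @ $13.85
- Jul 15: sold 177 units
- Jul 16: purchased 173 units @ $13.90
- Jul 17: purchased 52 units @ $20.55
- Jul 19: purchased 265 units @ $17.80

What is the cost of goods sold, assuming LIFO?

COGS = $6,032.50

Jul 12, 285 sold [LIFO — newest first]: 47 @ $15.05 + 56 @ $13.15 + 182 @ $12.05 = $3,636.85
Jul 15, 177 sold [LIFO — newest first]: 146 @ $13.85 + 31 @ $12.05 = $2,395.65
Total COGS = $3,636.85 + $2,395.65 = $6,032.50
Ending inventory: 135 @ $12.05 + 173 @ $13.90 + 52 @ $20.55 + 265 @ $17.80 = $9,817.05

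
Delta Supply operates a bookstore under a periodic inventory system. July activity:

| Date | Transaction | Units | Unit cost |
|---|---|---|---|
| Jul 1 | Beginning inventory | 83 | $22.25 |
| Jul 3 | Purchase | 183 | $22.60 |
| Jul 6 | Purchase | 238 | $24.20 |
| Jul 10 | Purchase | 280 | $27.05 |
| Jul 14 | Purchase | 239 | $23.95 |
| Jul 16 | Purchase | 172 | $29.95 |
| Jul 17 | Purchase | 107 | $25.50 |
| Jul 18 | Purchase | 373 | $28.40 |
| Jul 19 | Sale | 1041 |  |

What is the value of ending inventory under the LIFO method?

Ending inventory = $15,258.65

Jul 19, 1041 sold [LIFO — newest first]: 373 @ $28.40 + 107 @ $25.50 + 172 @ $29.95 + 239 @ $23.95 + 150 @ $27.05 = $28,254.65
Ending inventory: 83 @ $22.25 + 183 @ $22.60 + 238 @ $24.20 + 130 @ $27.05 = $15,258.65
Check: goods available $43,513.30 = COGS $28,254.65 + ending $15,258.65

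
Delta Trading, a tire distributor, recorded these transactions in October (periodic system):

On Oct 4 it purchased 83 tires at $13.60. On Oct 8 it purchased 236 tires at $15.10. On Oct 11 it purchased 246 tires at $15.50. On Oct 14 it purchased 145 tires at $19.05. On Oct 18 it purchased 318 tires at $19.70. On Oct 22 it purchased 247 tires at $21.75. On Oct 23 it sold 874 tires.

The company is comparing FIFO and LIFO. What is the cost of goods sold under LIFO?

COGS = $16,941.10

FIFO COGS: 83 @ $13.60 + 236 @ $15.10 + 246 @ $15.50 + 145 @ $19.05 + 164 @ $19.70 = $14,498.45
LIFO COGS: 247 @ $21.75 + 318 @ $19.70 + 145 @ $19.05 + 164 @ $15.50 = $16,941.10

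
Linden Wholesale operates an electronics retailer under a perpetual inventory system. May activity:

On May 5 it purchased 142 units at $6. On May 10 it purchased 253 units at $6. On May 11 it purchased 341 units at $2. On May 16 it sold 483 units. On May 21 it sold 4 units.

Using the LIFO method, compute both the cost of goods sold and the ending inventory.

May 16, 483 sold [LIFO — newest first]: 341 @ $2 + 142 @ $6 = $1,534
May 21, 4 sold [LIFO — newest first]: 4 @ $6 = $24
Total COGS = $1,534 + $24 = $1,558
Ending inventory: 142 @ $6 + 107 @ $6 = $1,494

COGS = $1,558; ending inventory = $1,494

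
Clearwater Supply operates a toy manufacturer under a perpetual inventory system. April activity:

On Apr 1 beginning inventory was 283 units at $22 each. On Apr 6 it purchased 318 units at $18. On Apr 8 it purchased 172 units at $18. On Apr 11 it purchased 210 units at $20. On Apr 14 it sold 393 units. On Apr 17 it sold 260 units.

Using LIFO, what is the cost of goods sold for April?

Apr 14, 393 sold [LIFO — newest first]: 210 @ $20 + 172 @ $18 + 11 @ $18 = $7,494
Apr 17, 260 sold [LIFO — newest first]: 260 @ $18 = $4,680
Total COGS = $7,494 + $4,680 = $12,174
Ending inventory: 283 @ $22 + 47 @ $18 = $7,072

COGS = $12,174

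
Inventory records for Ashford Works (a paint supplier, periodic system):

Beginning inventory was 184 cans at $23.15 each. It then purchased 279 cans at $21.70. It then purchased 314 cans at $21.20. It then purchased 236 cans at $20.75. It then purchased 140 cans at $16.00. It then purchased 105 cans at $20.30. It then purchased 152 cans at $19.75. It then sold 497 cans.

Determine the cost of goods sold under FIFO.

COGS = $11,034.70

Sale 1 (497) [FIFO — oldest first]: 184 @ $23.15 + 279 @ $21.70 + 34 @ $21.20 = $11,034.70
Ending inventory: 280 @ $21.20 + 236 @ $20.75 + 140 @ $16.00 + 105 @ $20.30 + 152 @ $19.75 = $18,206.50
Check: goods available $29,241.20 = COGS $11,034.70 + ending $18,206.50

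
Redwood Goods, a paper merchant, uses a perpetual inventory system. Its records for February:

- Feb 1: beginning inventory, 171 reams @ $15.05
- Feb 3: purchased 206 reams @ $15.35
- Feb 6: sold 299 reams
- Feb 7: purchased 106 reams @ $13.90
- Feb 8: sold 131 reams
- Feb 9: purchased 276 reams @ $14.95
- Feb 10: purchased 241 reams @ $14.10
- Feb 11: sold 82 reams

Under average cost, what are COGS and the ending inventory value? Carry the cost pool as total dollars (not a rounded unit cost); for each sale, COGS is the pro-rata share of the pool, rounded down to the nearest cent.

After Feb 1: 171 on hand, pool $2,573.55 (≈ $15.0500 each)
After Feb 3: 377 on hand, pool $5,735.65 (≈ $15.2139 each)
Feb 6, sell 299: 299/377 × $5,735.65 → $4,548.96
After Feb 7: 184 on hand, pool $2,660.09 (≈ $14.4570 each)
Feb 8, sell 131: 131/184 × $2,660.09 → $1,893.86
After Feb 9: 329 on hand, pool $4,892.43 (≈ $14.8706 each)
After Feb 10: 570 on hand, pool $8,290.53 (≈ $14.5448 each)
Feb 11, sell 82: 82/570 × $8,290.53 → $1,192.67
Total COGS = $4,548.96 + $1,893.86 + $1,192.67 = $7,635.49
Ending inventory (cost pool remaining) = $7,097.86

COGS = $7,635.49; ending inventory = $7,097.86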